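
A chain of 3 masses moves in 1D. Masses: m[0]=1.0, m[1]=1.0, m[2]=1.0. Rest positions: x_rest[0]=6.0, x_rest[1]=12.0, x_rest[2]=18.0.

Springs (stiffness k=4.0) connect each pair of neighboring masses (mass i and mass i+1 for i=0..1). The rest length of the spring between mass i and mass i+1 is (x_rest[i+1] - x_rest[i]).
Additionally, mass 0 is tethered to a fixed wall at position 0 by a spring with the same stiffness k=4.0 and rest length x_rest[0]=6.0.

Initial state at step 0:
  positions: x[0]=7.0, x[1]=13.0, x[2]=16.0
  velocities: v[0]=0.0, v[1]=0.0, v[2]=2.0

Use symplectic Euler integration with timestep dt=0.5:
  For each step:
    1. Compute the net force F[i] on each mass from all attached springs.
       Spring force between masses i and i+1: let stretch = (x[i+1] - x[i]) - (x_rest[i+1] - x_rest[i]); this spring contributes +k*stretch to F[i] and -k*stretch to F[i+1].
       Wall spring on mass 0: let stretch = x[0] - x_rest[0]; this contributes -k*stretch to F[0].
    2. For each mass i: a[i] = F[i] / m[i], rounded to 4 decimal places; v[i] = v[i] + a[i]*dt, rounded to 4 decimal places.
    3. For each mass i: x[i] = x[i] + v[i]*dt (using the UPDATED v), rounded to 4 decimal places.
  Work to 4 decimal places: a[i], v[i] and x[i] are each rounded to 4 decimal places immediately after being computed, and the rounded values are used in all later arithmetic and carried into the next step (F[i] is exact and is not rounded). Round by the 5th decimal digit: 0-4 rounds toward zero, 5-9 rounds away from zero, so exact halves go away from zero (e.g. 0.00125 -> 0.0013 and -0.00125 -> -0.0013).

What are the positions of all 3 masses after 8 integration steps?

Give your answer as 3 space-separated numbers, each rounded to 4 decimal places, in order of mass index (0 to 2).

Answer: 6.0000 14.0000 16.0000

Derivation:
Step 0: x=[7.0000 13.0000 16.0000] v=[0.0000 0.0000 2.0000]
Step 1: x=[6.0000 10.0000 20.0000] v=[-2.0000 -6.0000 8.0000]
Step 2: x=[3.0000 13.0000 20.0000] v=[-6.0000 6.0000 0.0000]
Step 3: x=[7.0000 13.0000 19.0000] v=[8.0000 0.0000 -2.0000]
Step 4: x=[10.0000 13.0000 18.0000] v=[6.0000 0.0000 -2.0000]
Step 5: x=[6.0000 15.0000 18.0000] v=[-8.0000 4.0000 0.0000]
Step 6: x=[5.0000 11.0000 21.0000] v=[-2.0000 -8.0000 6.0000]
Step 7: x=[5.0000 11.0000 20.0000] v=[0.0000 0.0000 -2.0000]
Step 8: x=[6.0000 14.0000 16.0000] v=[2.0000 6.0000 -8.0000]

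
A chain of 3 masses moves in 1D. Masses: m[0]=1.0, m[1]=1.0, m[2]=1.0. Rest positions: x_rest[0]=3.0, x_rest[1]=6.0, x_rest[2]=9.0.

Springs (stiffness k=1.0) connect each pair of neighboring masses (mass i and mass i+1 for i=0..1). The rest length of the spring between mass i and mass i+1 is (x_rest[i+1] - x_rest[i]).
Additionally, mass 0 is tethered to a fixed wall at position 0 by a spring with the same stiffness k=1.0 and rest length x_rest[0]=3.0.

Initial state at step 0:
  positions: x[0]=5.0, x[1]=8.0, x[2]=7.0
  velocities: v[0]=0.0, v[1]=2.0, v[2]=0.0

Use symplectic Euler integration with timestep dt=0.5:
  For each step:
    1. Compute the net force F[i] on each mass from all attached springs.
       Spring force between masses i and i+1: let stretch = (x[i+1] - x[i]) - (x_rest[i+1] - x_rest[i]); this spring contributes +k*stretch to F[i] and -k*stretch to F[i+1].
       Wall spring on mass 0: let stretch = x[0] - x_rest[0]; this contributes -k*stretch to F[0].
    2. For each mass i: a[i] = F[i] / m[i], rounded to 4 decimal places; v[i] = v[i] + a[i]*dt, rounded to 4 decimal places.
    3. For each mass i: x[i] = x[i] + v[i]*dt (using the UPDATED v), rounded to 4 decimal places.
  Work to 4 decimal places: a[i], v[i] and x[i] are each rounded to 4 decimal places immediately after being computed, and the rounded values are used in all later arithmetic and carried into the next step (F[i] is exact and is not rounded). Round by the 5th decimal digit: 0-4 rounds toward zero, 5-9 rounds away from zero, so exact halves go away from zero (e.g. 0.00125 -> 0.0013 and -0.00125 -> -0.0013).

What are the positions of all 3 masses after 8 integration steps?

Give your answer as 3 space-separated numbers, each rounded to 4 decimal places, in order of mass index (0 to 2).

Answer: 4.5992 8.5786 9.6066

Derivation:
Step 0: x=[5.0000 8.0000 7.0000] v=[0.0000 2.0000 0.0000]
Step 1: x=[4.5000 8.0000 8.0000] v=[-1.0000 0.0000 2.0000]
Step 2: x=[3.7500 7.1250 9.7500] v=[-1.5000 -1.7500 3.5000]
Step 3: x=[2.9063 6.0625 11.5938] v=[-1.6875 -2.1250 3.6875]
Step 4: x=[2.1250 5.5938 12.8048] v=[-1.5626 -0.9375 2.4219]
Step 5: x=[1.6797 6.0606 12.9630] v=[-0.8907 0.9336 0.3164]
Step 6: x=[1.9097 7.1578 12.1456] v=[0.4599 2.1944 -1.6348]
Step 7: x=[2.9743 8.1900 10.8313] v=[2.1291 2.0643 -2.6287]
Step 8: x=[4.5992 8.5786 9.6066] v=[3.2498 0.7771 -2.4494]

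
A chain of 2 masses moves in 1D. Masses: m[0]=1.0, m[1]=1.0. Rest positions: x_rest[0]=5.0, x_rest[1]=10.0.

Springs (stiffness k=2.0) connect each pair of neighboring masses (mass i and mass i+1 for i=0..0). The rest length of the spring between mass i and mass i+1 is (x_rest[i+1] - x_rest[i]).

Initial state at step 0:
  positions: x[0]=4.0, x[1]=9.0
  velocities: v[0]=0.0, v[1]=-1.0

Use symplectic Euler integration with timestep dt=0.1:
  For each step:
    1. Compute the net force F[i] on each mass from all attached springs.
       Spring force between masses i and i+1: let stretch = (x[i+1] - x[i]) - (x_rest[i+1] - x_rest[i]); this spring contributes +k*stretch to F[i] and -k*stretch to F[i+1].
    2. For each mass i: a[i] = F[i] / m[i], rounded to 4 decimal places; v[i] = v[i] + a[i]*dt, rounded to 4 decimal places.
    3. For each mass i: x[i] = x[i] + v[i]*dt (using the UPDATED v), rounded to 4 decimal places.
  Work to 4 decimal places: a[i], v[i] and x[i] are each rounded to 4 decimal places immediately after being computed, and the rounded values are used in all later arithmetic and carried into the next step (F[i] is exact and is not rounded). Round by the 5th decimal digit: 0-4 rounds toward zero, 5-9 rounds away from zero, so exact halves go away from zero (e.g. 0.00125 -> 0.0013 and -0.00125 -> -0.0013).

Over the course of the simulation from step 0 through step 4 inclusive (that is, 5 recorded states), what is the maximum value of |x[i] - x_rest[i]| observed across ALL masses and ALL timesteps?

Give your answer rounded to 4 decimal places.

Answer: 1.3805

Derivation:
Step 0: x=[4.0000 9.0000] v=[0.0000 -1.0000]
Step 1: x=[4.0000 8.9000] v=[0.0000 -1.0000]
Step 2: x=[3.9980 8.8020] v=[-0.0200 -0.9800]
Step 3: x=[3.9921 8.7079] v=[-0.0592 -0.9408]
Step 4: x=[3.9805 8.6195] v=[-0.1160 -0.8840]
Max displacement = 1.3805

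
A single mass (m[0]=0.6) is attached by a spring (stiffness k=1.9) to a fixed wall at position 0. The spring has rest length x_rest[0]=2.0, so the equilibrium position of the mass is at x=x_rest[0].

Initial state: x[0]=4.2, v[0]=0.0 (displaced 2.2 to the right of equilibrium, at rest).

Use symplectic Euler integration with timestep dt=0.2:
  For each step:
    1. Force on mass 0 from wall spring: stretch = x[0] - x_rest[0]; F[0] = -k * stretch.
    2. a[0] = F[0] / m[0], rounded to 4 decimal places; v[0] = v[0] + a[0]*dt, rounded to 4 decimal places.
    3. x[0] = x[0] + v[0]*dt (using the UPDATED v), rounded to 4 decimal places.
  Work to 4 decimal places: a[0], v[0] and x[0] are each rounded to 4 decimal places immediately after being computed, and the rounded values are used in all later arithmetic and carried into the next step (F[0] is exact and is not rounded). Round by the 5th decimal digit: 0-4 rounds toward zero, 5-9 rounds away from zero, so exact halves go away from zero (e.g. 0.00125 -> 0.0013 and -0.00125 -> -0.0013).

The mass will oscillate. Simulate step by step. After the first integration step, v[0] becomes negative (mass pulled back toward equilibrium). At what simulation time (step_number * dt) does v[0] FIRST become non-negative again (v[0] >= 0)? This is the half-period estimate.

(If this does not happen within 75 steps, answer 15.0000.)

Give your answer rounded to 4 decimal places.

Step 0: x=[4.2000] v=[0.0000]
Step 1: x=[3.9213] v=[-1.3933]
Step 2: x=[3.3993] v=[-2.6101]
Step 3: x=[2.7000] v=[-3.4963]
Step 4: x=[1.9121] v=[-3.9396]
Step 5: x=[1.1353] v=[-3.8839]
Step 6: x=[0.4680] v=[-3.3363]
Step 7: x=[-0.0052] v=[-2.3660]
Step 8: x=[-0.2244] v=[-1.0960]
Step 9: x=[-0.1618] v=[0.3128]
First v>=0 after going negative at step 9, time=1.8000

Answer: 1.8000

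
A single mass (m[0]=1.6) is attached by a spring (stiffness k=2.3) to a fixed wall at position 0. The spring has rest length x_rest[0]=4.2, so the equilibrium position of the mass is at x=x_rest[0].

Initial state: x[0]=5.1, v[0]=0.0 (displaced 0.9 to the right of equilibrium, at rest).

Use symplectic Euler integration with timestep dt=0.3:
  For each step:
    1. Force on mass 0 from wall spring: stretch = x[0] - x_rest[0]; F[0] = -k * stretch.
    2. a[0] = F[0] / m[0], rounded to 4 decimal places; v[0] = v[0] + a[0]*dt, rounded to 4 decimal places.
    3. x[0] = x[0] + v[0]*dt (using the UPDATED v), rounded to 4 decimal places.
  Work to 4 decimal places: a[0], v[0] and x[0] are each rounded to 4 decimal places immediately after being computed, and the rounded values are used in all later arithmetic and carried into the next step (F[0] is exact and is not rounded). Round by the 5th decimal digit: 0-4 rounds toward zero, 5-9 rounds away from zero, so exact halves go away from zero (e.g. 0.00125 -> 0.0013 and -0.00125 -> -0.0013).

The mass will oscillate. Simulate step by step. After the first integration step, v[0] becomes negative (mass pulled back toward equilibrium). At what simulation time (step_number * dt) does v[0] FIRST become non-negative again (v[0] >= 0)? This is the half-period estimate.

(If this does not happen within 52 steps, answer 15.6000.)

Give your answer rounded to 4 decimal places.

Step 0: x=[5.1000] v=[0.0000]
Step 1: x=[4.9836] v=[-0.3881]
Step 2: x=[4.7658] v=[-0.7260]
Step 3: x=[4.4748] v=[-0.9700]
Step 4: x=[4.1483] v=[-1.0885]
Step 5: x=[3.8284] v=[-1.0662]
Step 6: x=[3.5566] v=[-0.9059]
Step 7: x=[3.3681] v=[-0.6284]
Step 8: x=[3.2872] v=[-0.2696]
Step 9: x=[3.3244] v=[0.1241]
First v>=0 after going negative at step 9, time=2.7000

Answer: 2.7000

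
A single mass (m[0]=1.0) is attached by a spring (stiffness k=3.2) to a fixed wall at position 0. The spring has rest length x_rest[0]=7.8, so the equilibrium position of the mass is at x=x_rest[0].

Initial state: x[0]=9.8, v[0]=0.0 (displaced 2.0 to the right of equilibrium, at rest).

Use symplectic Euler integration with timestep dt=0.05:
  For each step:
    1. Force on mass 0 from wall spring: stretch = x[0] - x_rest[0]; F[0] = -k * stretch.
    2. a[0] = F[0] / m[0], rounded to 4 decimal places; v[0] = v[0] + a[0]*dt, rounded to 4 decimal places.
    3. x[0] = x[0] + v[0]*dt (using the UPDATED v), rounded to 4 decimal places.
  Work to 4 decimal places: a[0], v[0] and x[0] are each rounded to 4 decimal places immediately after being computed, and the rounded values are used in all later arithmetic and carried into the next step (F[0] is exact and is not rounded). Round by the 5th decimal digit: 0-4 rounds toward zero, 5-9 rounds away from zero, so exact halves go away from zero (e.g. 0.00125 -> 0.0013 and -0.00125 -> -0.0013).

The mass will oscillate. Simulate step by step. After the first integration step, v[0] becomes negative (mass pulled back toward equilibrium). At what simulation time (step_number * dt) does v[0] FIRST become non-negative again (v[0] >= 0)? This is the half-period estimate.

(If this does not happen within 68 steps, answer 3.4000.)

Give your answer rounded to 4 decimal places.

Step 0: x=[9.8000] v=[0.0000]
Step 1: x=[9.7840] v=[-0.3200]
Step 2: x=[9.7521] v=[-0.6374]
Step 3: x=[9.7046] v=[-0.9497]
Step 4: x=[9.6419] v=[-1.2544]
Step 5: x=[9.5644] v=[-1.5491]
Step 6: x=[9.4728] v=[-1.8314]
Step 7: x=[9.3678] v=[-2.0991]
Step 8: x=[9.2503] v=[-2.3500]
Step 9: x=[9.1212] v=[-2.5821]
Step 10: x=[8.9815] v=[-2.7935]
Step 11: x=[8.8324] v=[-2.9825]
Step 12: x=[8.6750] v=[-3.1477]
Step 13: x=[8.5106] v=[-3.2877]
Step 14: x=[8.3405] v=[-3.4014]
Step 15: x=[8.1661] v=[-3.4879]
Step 16: x=[7.9888] v=[-3.5465]
Step 17: x=[7.8100] v=[-3.5767]
Step 18: x=[7.6311] v=[-3.5783]
Step 19: x=[7.4535] v=[-3.5513]
Step 20: x=[7.2787] v=[-3.4959]
Step 21: x=[7.1081] v=[-3.4125]
Step 22: x=[6.9430] v=[-3.3018]
Step 23: x=[6.7848] v=[-3.1647]
Step 24: x=[6.6347] v=[-3.0023]
Step 25: x=[6.4939] v=[-2.8159]
Step 26: x=[6.3636] v=[-2.6069]
Step 27: x=[6.2447] v=[-2.3771]
Step 28: x=[6.1383] v=[-2.1283]
Step 29: x=[6.0452] v=[-1.8624]
Step 30: x=[5.9661] v=[-1.5816]
Step 31: x=[5.9017] v=[-1.2882]
Step 32: x=[5.8525] v=[-0.9845]
Step 33: x=[5.8189] v=[-0.6729]
Step 34: x=[5.8011] v=[-0.3559]
Step 35: x=[5.7993] v=[-0.0361]
Step 36: x=[5.8135] v=[0.2840]
First v>=0 after going negative at step 36, time=1.8000

Answer: 1.8000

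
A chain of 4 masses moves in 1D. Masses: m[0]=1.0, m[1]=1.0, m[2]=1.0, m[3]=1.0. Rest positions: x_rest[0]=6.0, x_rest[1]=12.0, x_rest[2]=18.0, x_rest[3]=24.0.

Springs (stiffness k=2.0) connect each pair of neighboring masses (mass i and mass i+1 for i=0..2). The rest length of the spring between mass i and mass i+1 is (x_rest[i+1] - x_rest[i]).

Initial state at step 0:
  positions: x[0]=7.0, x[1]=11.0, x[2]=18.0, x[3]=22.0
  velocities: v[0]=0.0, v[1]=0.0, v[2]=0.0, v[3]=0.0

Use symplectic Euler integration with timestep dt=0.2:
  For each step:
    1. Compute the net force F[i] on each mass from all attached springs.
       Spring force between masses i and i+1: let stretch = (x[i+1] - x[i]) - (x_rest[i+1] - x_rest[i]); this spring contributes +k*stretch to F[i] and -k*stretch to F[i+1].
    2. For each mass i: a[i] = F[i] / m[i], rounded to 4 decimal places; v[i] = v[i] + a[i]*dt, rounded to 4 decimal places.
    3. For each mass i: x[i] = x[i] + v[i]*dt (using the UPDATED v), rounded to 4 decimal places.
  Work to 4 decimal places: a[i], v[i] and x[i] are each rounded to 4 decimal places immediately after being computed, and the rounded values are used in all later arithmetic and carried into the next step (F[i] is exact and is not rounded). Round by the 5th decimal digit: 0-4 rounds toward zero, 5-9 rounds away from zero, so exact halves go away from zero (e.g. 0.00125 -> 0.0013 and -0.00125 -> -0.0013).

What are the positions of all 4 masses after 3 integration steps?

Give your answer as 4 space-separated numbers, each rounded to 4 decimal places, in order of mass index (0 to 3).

Step 0: x=[7.0000 11.0000 18.0000 22.0000] v=[0.0000 0.0000 0.0000 0.0000]
Step 1: x=[6.8400 11.2400 17.7600 22.1600] v=[-0.8000 1.2000 -1.2000 0.8000]
Step 2: x=[6.5520 11.6496 17.3504 22.4480] v=[-1.4400 2.0480 -2.0480 1.4400]
Step 3: x=[6.1918 12.1075 16.8925 22.8082] v=[-1.8010 2.2893 -2.2893 1.8010]

Answer: 6.1918 12.1075 16.8925 22.8082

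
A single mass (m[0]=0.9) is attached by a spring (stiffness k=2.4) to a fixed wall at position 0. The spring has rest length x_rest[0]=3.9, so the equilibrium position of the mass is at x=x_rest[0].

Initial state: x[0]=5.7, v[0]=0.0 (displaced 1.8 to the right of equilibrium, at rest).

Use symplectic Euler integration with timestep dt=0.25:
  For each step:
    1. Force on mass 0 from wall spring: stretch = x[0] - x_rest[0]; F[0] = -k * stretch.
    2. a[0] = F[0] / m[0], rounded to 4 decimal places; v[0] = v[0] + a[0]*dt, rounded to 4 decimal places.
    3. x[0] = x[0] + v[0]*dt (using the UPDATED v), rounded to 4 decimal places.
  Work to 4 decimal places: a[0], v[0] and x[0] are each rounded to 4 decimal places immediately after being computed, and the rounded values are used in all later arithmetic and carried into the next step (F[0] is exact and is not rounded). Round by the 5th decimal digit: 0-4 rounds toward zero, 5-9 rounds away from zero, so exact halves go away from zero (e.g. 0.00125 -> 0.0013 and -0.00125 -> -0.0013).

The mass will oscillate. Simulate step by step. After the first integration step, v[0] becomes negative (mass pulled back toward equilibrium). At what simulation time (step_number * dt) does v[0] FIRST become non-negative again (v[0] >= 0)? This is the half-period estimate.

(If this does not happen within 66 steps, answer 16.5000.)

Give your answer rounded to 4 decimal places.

Step 0: x=[5.7000] v=[0.0000]
Step 1: x=[5.4000] v=[-1.2000]
Step 2: x=[4.8500] v=[-2.2000]
Step 3: x=[4.1417] v=[-2.8333]
Step 4: x=[3.3931] v=[-2.9944]
Step 5: x=[2.7290] v=[-2.6565]
Step 6: x=[2.2601] v=[-1.8758]
Step 7: x=[2.0645] v=[-0.7825]
Step 8: x=[2.1748] v=[0.4412]
First v>=0 after going negative at step 8, time=2.0000

Answer: 2.0000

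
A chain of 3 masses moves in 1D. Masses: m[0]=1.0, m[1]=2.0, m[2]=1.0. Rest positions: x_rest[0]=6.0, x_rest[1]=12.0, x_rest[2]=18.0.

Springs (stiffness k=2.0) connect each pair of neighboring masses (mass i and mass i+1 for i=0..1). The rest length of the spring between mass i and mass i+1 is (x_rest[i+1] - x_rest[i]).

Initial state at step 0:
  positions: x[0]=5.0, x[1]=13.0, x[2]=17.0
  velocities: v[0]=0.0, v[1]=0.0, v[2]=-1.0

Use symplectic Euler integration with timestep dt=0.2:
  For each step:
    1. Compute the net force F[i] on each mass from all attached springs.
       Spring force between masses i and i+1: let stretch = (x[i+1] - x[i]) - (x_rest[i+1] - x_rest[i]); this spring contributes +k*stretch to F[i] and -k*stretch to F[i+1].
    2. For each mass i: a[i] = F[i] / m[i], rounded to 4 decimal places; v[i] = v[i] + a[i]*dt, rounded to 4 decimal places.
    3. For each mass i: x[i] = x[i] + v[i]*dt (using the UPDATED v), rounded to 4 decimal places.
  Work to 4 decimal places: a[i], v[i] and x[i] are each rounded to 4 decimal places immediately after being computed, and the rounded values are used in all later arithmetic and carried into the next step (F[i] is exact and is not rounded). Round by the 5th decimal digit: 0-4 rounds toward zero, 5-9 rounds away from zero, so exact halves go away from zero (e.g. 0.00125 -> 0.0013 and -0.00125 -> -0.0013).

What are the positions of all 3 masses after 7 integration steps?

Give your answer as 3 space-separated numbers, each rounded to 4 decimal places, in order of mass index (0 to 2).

Answer: 6.9495 10.6773 18.2960

Derivation:
Step 0: x=[5.0000 13.0000 17.0000] v=[0.0000 0.0000 -1.0000]
Step 1: x=[5.1600 12.8400 16.9600] v=[0.8000 -0.8000 -0.2000]
Step 2: x=[5.4544 12.5376 17.0704] v=[1.4720 -1.5120 0.5520]
Step 3: x=[5.8355 12.1332 17.2982] v=[1.9053 -2.0221 1.1389]
Step 4: x=[6.2404 11.6835 17.5928] v=[2.0244 -2.2486 1.4729]
Step 5: x=[6.6007 11.2524 17.8946] v=[1.8016 -2.1554 1.5092]
Step 6: x=[6.8532 10.9009 18.1451] v=[1.2623 -1.7573 1.2523]
Step 7: x=[6.9495 10.6773 18.2960] v=[0.4814 -1.1180 0.7546]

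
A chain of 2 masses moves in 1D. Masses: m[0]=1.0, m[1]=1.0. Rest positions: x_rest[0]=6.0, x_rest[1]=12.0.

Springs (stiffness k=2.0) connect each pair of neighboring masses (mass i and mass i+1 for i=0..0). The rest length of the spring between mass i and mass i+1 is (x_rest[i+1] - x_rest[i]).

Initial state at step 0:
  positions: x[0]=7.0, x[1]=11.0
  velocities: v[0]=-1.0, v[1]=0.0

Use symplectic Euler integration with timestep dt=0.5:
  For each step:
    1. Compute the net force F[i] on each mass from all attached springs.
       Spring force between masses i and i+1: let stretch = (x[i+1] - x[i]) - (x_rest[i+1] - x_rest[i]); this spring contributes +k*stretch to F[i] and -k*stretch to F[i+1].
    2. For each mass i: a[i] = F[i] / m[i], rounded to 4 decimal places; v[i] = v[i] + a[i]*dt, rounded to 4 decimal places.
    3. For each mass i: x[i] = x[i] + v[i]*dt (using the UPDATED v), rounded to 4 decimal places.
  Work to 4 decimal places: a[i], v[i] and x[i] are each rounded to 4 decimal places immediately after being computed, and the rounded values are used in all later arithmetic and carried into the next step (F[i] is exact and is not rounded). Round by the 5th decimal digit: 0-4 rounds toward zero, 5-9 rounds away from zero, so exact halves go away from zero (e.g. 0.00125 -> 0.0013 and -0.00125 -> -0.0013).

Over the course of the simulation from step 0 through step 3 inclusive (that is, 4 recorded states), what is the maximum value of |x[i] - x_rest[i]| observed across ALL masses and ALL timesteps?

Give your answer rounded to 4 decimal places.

Answer: 1.7500

Derivation:
Step 0: x=[7.0000 11.0000] v=[-1.0000 0.0000]
Step 1: x=[5.5000 12.0000] v=[-3.0000 2.0000]
Step 2: x=[4.2500 12.7500] v=[-2.5000 1.5000]
Step 3: x=[4.2500 12.2500] v=[0.0000 -1.0000]
Max displacement = 1.7500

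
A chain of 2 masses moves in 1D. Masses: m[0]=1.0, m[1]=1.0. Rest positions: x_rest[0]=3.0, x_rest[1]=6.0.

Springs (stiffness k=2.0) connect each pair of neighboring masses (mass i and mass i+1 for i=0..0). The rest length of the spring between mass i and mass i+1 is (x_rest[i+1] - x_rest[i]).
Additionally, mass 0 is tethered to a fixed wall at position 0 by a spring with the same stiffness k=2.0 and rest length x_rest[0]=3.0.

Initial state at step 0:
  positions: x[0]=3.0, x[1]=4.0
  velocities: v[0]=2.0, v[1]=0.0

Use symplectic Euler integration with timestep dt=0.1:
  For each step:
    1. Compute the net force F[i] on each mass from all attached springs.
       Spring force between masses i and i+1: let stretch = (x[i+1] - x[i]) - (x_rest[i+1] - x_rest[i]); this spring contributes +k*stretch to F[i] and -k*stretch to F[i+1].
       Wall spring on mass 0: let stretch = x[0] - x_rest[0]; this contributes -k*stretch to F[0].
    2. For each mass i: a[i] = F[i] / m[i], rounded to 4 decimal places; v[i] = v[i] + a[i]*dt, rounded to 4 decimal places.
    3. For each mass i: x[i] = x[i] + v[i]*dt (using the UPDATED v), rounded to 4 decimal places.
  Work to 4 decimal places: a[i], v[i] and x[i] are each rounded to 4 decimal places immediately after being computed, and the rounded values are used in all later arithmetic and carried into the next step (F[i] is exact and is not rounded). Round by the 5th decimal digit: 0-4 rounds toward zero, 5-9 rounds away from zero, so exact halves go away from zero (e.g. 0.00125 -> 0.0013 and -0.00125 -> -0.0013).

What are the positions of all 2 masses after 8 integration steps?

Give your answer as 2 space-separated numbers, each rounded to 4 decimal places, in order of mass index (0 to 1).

Step 0: x=[3.0000 4.0000] v=[2.0000 0.0000]
Step 1: x=[3.1600 4.0400] v=[1.6000 0.4000]
Step 2: x=[3.2744 4.1224] v=[1.1440 0.8240]
Step 3: x=[3.3403 4.2478] v=[0.6587 1.2544]
Step 4: x=[3.3575 4.4151] v=[0.1721 1.6729]
Step 5: x=[3.3287 4.6212] v=[-0.2879 2.0614]
Step 6: x=[3.2592 4.8615] v=[-0.6951 2.4029]
Step 7: x=[3.1566 5.1297] v=[-1.0265 2.6824]
Step 8: x=[3.0303 5.4185] v=[-1.2632 2.8878]

Answer: 3.0303 5.4185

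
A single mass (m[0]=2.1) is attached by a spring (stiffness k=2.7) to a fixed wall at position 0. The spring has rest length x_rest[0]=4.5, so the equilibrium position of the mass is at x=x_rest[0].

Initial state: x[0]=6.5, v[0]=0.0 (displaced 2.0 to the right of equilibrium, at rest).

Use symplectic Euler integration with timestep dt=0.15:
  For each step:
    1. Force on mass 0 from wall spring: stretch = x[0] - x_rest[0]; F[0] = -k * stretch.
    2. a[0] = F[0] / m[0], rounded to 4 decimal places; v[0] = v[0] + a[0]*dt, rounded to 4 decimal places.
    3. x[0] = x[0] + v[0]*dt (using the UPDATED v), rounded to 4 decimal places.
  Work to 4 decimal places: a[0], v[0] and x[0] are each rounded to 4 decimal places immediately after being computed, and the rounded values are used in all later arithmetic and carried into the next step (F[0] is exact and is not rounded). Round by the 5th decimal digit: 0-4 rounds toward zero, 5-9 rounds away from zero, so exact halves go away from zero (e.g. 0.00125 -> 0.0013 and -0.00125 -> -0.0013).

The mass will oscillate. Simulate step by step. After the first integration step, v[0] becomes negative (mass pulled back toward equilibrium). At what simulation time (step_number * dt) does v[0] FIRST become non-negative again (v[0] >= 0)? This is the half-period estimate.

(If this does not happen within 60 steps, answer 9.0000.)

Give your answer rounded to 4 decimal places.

Step 0: x=[6.5000] v=[0.0000]
Step 1: x=[6.4421] v=[-0.3857]
Step 2: x=[6.3281] v=[-0.7603]
Step 3: x=[6.1612] v=[-1.1129]
Step 4: x=[5.9462] v=[-1.4333]
Step 5: x=[5.6894] v=[-1.7122]
Step 6: x=[5.3982] v=[-1.9416]
Step 7: x=[5.0810] v=[-2.1148]
Step 8: x=[4.7470] v=[-2.2269]
Step 9: x=[4.4058] v=[-2.2745]
Step 10: x=[4.0674] v=[-2.2563]
Step 11: x=[3.7415] v=[-2.1729]
Step 12: x=[3.4375] v=[-2.0266]
Step 13: x=[3.1642] v=[-1.8217]
Step 14: x=[2.9296] v=[-1.5641]
Step 15: x=[2.7404] v=[-1.2612]
Step 16: x=[2.6021] v=[-0.9219]
Step 17: x=[2.5187] v=[-0.5559]
Step 18: x=[2.4926] v=[-0.1738]
Step 19: x=[2.5246] v=[0.2133]
First v>=0 after going negative at step 19, time=2.8500

Answer: 2.8500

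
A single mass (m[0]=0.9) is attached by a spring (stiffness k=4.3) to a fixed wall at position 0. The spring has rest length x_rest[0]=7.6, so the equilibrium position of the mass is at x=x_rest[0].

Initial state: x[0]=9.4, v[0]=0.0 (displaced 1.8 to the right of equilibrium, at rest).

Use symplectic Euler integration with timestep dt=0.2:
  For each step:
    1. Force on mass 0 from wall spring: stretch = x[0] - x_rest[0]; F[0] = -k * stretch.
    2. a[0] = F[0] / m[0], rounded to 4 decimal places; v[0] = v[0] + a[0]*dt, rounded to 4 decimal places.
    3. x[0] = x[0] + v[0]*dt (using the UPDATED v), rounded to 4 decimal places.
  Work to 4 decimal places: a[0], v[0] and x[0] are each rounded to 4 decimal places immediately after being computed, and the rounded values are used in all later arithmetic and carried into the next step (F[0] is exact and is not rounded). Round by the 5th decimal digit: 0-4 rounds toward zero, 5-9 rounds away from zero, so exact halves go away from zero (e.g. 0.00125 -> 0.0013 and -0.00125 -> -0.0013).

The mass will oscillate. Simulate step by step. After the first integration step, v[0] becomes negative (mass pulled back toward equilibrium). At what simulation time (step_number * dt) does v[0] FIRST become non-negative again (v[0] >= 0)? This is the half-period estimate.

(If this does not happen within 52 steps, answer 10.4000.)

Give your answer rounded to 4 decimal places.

Step 0: x=[9.4000] v=[0.0000]
Step 1: x=[9.0560] v=[-1.7200]
Step 2: x=[8.4337] v=[-3.1113]
Step 3: x=[7.6521] v=[-3.9079]
Step 4: x=[6.8606] v=[-3.9577]
Step 5: x=[6.2104] v=[-3.2512]
Step 6: x=[5.8257] v=[-1.9234]
Step 7: x=[5.7801] v=[-0.2280]
Step 8: x=[6.0823] v=[1.5110]
First v>=0 after going negative at step 8, time=1.6000

Answer: 1.6000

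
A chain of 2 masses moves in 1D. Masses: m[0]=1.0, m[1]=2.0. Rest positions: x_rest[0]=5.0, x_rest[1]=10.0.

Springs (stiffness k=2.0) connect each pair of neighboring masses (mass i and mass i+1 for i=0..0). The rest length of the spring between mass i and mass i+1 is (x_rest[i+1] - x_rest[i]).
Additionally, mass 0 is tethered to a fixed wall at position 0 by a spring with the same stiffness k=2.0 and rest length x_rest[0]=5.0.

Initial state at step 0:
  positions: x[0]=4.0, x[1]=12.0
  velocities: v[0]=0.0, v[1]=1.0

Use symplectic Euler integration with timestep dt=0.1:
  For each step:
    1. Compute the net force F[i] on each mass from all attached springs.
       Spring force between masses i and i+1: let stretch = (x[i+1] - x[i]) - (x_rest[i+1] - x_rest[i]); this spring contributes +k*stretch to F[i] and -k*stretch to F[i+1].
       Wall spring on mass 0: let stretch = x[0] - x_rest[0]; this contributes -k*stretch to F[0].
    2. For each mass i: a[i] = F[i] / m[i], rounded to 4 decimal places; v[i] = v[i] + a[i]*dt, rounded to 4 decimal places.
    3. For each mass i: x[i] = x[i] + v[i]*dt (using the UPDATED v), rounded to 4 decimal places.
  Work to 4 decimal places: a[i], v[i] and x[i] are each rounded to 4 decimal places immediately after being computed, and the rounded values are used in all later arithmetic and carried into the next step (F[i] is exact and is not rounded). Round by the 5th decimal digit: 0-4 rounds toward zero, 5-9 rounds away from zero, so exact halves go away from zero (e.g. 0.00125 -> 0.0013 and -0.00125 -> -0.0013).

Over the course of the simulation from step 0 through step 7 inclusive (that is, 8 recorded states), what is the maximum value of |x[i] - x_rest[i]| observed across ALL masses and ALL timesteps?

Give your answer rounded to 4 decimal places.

Answer: 2.1215

Derivation:
Step 0: x=[4.0000 12.0000] v=[0.0000 1.0000]
Step 1: x=[4.0800 12.0700] v=[0.8000 0.7000]
Step 2: x=[4.2382 12.1101] v=[1.5820 0.4010]
Step 3: x=[4.4691 12.1215] v=[2.3087 0.1138]
Step 4: x=[4.7636 12.1064] v=[2.9454 -0.1514]
Step 5: x=[5.1097 12.0678] v=[3.4612 -0.3857]
Step 6: x=[5.4928 12.0097] v=[3.8309 -0.5815]
Step 7: x=[5.8964 11.9364] v=[4.0357 -0.7332]
Max displacement = 2.1215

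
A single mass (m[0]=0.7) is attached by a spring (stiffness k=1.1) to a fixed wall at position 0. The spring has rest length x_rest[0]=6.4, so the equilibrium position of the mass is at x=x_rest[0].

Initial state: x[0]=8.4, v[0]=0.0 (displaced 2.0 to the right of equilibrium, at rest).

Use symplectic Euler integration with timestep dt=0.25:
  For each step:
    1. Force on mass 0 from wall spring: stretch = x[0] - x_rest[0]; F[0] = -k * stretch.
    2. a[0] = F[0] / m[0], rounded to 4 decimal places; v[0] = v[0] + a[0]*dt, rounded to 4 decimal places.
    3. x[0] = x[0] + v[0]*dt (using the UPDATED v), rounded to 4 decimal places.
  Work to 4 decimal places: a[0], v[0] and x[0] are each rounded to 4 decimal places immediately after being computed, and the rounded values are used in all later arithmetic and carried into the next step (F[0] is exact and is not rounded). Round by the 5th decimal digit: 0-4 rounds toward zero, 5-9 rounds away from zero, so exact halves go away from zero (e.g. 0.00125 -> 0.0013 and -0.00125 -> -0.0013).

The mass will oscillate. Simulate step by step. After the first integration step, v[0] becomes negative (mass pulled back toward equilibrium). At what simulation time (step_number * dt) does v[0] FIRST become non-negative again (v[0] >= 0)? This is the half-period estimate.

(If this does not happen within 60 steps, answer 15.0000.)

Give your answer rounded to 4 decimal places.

Step 0: x=[8.4000] v=[0.0000]
Step 1: x=[8.2036] v=[-0.7857]
Step 2: x=[7.8300] v=[-1.4943]
Step 3: x=[7.3160] v=[-2.0561]
Step 4: x=[6.7120] v=[-2.4160]
Step 5: x=[6.0774] v=[-2.5386]
Step 6: x=[5.4744] v=[-2.4119]
Step 7: x=[4.9623] v=[-2.0483]
Step 8: x=[4.5914] v=[-1.4835]
Step 9: x=[4.3982] v=[-0.7730]
Step 10: x=[4.4016] v=[0.0134]
First v>=0 after going negative at step 10, time=2.5000

Answer: 2.5000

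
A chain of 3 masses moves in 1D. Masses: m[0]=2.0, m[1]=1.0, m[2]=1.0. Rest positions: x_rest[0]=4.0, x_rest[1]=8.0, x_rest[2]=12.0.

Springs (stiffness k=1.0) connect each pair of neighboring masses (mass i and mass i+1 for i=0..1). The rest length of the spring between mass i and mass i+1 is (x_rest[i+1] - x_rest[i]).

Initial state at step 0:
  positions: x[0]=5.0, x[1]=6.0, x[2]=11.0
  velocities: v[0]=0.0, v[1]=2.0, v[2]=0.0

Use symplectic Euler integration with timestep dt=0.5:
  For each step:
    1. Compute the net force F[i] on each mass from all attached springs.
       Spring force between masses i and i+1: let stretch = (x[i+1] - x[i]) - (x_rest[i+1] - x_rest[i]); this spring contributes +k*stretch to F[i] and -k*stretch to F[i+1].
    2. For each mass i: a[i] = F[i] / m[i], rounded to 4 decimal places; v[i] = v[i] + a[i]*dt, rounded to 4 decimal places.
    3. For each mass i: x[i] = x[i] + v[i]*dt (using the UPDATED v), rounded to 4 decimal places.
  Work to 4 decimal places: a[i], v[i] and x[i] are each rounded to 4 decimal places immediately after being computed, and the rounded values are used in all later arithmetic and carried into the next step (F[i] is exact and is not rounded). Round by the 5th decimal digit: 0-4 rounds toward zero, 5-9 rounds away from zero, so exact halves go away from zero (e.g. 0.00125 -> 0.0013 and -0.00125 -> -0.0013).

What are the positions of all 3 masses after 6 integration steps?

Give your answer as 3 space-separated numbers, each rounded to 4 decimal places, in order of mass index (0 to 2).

Step 0: x=[5.0000 6.0000 11.0000] v=[0.0000 2.0000 0.0000]
Step 1: x=[4.6250 8.0000 10.7500] v=[-0.7500 4.0000 -0.5000]
Step 2: x=[4.1719 9.8438 10.8125] v=[-0.9063 3.6875 0.1250]
Step 3: x=[3.9278 10.5118 11.6329] v=[-0.4883 1.3359 1.6407]
Step 4: x=[4.0067 9.8140 13.1730] v=[0.1577 -1.3956 3.0802]
Step 5: x=[4.3115 8.5041 14.8734] v=[0.6096 -2.6198 3.4007]
Step 6: x=[4.6404 7.7384 15.9815] v=[0.6578 -1.5315 2.2161]

Answer: 4.6404 7.7384 15.9815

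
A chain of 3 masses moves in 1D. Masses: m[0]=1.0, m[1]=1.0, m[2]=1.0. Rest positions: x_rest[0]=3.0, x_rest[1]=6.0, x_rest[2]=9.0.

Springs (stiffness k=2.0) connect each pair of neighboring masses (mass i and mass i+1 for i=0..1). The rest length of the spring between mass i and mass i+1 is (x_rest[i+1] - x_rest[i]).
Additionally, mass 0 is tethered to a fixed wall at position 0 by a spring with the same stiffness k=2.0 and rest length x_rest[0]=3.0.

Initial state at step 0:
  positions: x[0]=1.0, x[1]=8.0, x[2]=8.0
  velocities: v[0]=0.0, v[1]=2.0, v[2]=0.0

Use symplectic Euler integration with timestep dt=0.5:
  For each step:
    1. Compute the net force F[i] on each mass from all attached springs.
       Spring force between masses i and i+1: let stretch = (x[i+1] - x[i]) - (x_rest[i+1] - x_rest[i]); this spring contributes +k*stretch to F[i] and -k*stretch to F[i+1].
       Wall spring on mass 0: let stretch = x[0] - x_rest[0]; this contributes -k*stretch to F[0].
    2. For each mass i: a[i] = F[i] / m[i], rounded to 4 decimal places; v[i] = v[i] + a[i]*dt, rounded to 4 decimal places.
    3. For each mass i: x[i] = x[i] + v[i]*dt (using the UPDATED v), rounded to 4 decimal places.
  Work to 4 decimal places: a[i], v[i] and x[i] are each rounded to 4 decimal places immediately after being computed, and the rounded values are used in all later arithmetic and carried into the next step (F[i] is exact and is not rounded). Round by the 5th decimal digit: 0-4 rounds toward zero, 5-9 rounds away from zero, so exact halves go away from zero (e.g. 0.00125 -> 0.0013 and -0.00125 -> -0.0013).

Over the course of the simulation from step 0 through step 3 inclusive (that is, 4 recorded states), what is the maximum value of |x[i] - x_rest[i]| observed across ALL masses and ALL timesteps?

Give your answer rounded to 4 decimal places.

Answer: 2.7500

Derivation:
Step 0: x=[1.0000 8.0000 8.0000] v=[0.0000 2.0000 0.0000]
Step 1: x=[4.0000 5.5000 9.5000] v=[6.0000 -5.0000 3.0000]
Step 2: x=[5.7500 4.2500 10.5000] v=[3.5000 -2.5000 2.0000]
Step 3: x=[3.8750 6.8750 9.8750] v=[-3.7500 5.2500 -1.2500]
Max displacement = 2.7500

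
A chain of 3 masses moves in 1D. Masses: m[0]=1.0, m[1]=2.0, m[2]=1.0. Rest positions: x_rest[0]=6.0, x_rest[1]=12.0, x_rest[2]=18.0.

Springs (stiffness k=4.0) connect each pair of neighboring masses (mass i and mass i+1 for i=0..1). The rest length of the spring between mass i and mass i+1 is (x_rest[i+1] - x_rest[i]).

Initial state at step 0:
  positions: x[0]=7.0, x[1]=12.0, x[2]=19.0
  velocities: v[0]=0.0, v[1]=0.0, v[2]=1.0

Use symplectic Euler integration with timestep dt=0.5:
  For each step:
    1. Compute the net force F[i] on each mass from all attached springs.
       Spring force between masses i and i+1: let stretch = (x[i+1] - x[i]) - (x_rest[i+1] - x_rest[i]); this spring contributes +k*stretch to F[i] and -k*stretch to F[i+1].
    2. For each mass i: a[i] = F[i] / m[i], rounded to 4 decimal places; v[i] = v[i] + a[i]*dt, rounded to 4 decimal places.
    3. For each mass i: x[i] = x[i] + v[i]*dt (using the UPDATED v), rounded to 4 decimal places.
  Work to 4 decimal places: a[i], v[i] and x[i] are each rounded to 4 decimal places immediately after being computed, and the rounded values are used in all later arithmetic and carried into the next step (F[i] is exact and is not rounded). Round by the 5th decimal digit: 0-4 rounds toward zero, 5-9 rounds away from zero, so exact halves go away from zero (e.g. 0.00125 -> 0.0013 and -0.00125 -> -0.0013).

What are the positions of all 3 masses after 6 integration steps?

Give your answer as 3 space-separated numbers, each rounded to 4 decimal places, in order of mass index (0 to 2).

Step 0: x=[7.0000 12.0000 19.0000] v=[0.0000 0.0000 1.0000]
Step 1: x=[6.0000 13.0000 18.5000] v=[-2.0000 2.0000 -1.0000]
Step 2: x=[6.0000 13.2500 18.5000] v=[0.0000 0.5000 0.0000]
Step 3: x=[7.2500 12.5000 19.2500] v=[2.5000 -1.5000 1.5000]
Step 4: x=[7.7500 12.5000 19.2500] v=[1.0000 0.0000 0.0000]
Step 5: x=[7.0000 13.5000 18.5000] v=[-1.5000 2.0000 -1.5000]
Step 6: x=[6.7500 13.7500 18.7500] v=[-0.5000 0.5000 0.5000]

Answer: 6.7500 13.7500 18.7500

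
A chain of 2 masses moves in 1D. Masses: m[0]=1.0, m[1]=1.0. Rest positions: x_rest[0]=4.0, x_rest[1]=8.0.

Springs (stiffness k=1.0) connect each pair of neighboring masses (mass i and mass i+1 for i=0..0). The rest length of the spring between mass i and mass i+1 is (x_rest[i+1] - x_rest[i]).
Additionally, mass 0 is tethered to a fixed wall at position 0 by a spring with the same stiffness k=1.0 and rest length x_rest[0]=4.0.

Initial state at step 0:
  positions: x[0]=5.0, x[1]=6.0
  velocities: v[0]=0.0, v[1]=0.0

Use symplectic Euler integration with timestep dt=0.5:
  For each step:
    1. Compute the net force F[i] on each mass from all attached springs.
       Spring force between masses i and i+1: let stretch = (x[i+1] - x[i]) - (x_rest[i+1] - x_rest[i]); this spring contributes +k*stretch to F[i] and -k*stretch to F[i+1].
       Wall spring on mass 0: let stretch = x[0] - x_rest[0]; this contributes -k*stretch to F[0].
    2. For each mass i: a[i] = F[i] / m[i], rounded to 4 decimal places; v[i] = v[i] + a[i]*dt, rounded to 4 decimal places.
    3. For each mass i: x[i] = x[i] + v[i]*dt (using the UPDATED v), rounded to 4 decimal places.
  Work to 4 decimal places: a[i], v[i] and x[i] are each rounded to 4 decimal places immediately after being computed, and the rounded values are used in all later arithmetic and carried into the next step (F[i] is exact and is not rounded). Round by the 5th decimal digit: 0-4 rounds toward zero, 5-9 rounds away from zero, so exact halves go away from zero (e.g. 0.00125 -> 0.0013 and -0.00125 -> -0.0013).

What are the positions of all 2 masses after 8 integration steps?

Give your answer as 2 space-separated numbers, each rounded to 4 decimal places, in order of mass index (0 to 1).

Step 0: x=[5.0000 6.0000] v=[0.0000 0.0000]
Step 1: x=[4.0000 6.7500] v=[-2.0000 1.5000]
Step 2: x=[2.6875 7.8125] v=[-2.6250 2.1250]
Step 3: x=[1.9844 8.5938] v=[-1.4063 1.5625]
Step 4: x=[2.4375 8.7227] v=[0.9062 0.2578]
Step 5: x=[3.8526 8.2803] v=[2.8301 -0.8848]
Step 6: x=[5.4115 7.7310] v=[3.1177 -1.0987]
Step 7: x=[6.1974 7.6018] v=[1.5717 -0.2585]
Step 8: x=[5.7850 8.1215] v=[-0.8248 1.0393]

Answer: 5.7850 8.1215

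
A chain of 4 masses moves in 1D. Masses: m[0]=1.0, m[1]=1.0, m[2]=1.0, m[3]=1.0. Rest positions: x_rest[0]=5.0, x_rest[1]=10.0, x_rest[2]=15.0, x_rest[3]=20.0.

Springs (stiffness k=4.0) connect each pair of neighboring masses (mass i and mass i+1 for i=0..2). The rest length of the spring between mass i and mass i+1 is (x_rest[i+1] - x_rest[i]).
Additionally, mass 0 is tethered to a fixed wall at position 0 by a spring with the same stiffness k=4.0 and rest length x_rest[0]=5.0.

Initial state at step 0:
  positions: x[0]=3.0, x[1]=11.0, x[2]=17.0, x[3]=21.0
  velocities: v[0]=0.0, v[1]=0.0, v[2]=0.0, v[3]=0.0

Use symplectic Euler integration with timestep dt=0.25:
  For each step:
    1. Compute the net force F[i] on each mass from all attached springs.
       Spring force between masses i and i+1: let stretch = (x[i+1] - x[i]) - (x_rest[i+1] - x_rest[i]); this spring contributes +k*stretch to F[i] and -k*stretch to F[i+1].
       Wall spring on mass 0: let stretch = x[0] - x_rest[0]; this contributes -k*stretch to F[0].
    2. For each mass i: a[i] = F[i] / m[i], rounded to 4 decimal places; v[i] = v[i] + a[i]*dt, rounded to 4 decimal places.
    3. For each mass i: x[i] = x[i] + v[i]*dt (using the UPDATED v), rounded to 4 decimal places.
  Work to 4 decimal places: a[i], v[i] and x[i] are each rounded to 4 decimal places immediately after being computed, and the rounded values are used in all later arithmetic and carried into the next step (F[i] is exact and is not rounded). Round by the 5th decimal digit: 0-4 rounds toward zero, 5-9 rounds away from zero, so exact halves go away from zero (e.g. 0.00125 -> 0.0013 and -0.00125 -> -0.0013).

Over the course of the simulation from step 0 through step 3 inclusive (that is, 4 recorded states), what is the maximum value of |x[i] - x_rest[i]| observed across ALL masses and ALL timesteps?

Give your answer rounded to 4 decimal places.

Answer: 2.2344

Derivation:
Step 0: x=[3.0000 11.0000 17.0000 21.0000] v=[0.0000 0.0000 0.0000 0.0000]
Step 1: x=[4.2500 10.5000 16.5000 21.2500] v=[5.0000 -2.0000 -2.0000 1.0000]
Step 2: x=[6.0000 9.9375 15.6875 21.5625] v=[7.0000 -2.2500 -3.2500 1.2500]
Step 3: x=[7.2344 9.8281 14.9063 21.6563] v=[4.9375 -0.4375 -3.1250 0.3750]
Max displacement = 2.2344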